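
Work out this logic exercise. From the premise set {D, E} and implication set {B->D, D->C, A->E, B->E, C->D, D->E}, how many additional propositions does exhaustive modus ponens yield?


Initial facts: {D, E}
Apply modus ponens to closure:
  D and D->C  =>  C
Final known: {C, D, E}
New propositions: {C}
Count = 1

1


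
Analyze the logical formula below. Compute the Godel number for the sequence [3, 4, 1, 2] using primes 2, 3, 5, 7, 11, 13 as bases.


Encode each element as an exponent of the corresponding prime:
  2^3 = 8
  3^4 = 81
  5^1 = 5
  7^2 = 49
Product = 8 * 81 * 5 * 49 = 158760

158760


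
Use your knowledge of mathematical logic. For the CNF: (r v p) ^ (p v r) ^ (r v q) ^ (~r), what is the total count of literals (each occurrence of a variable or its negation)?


Counting literals in each clause:
Clause 1: 2 literal(s)
Clause 2: 2 literal(s)
Clause 3: 2 literal(s)
Clause 4: 1 literal(s)
Total = 7

7


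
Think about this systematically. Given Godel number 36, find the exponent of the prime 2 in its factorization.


Factorize 36 by dividing by 2 repeatedly.
Division steps: 2 divides 36 exactly 2 time(s).
Exponent of 2 = 2

2


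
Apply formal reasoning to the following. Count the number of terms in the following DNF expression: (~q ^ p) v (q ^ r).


A DNF formula is a disjunction of terms (conjunctions).
Terms are separated by v.
Counting the disjuncts: 2 terms.

2


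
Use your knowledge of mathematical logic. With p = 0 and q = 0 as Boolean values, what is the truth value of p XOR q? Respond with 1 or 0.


p = 0, q = 0
Operation: p XOR q
Evaluate: 0 XOR 0 = 0

0


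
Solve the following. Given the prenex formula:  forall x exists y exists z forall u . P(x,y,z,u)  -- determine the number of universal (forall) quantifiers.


Quantifier prefix: forall x exists y exists z forall u
Mark each quantifier type:
  U E E U
Universal count = 2, Existential count = 2
Asked for universal (forall) quantifiers: 2

2


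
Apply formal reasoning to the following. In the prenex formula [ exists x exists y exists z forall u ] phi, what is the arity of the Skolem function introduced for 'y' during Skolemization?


Quantifier prefix: exists x exists y exists z forall u
'y' is existentially quantified at position 2.
No universal quantifiers precede it.
Skolem function arity = 0 (a Skolem constant)

0


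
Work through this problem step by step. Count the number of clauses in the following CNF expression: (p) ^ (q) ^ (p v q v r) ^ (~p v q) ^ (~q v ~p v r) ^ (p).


A CNF formula is a conjunction of clauses.
Clauses are separated by ^.
Counting the conjuncts: 6 clauses.

6


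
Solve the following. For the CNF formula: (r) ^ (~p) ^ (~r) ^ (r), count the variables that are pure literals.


Check each variable for pure literal status:
p: pure negative
q: absent (not pure)
r: mixed (not pure)
Pure literal count = 1

1


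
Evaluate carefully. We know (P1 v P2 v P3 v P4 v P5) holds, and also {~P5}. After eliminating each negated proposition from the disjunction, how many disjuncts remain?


Original disjuncts (5): P1, P2, P3, P4, P5
Negated (eliminate): ~P5
Remaining disjuncts: P1, P2, P3, P4
Count = 5 - 1 = 4

4


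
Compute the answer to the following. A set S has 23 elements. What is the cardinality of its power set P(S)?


The power set of a set with n elements has 2^n elements.
|P(S)| = 2^23 = 8388608

8388608


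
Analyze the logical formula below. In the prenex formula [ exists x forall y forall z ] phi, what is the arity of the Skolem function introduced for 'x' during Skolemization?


Quantifier prefix: exists x forall y forall z
'x' is existentially quantified at position 1.
No universal quantifiers precede it.
Skolem function arity = 0 (a Skolem constant)

0


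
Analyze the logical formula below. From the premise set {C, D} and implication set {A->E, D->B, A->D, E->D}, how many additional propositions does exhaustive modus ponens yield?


Initial facts: {C, D}
Apply modus ponens to closure:
  D and D->B  =>  B
Final known: {B, C, D}
New propositions: {B}
Count = 1

1


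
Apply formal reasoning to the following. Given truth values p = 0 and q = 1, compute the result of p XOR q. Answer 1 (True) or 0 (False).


p = 0, q = 1
Operation: p XOR q
Evaluate: 0 XOR 1 = 1

1


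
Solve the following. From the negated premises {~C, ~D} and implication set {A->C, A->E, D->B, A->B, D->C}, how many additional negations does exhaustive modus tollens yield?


Initial negated facts: {~C, ~D}
Apply modus tollens to closure:
  ~C and A->C  =>  ~A
Final negated: {~A, ~C, ~D}
New negations: {~A}
Count = 1

1


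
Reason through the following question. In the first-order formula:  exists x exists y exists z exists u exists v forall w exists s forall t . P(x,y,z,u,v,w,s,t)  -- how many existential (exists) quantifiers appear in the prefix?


Quantifier prefix: exists x exists y exists z exists u exists v forall w exists s forall t
Mark each quantifier type:
  E E E E E U E U
Universal count = 2, Existential count = 6
Asked for existential (exists) quantifiers: 6

6


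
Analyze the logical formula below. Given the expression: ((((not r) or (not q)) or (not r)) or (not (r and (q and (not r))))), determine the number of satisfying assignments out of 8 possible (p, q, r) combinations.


Check all 8 assignments:
p=0, q=0, r=0: 1
p=0, q=0, r=1: 1
p=0, q=1, r=0: 1
p=0, q=1, r=1: 1
p=1, q=0, r=0: 1
p=1, q=0, r=1: 1
p=1, q=1, r=0: 1
p=1, q=1, r=1: 1
Count of True = 8

8


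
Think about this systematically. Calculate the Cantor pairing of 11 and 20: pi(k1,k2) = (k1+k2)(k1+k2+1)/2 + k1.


k1 + k2 = 31
(k1+k2)(k1+k2+1)/2 = 31 * 32 / 2 = 496
pi = 496 + 11 = 507

507


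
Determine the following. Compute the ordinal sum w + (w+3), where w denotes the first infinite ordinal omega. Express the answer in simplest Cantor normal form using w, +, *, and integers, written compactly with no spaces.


Compute w + (w+3).
Ordinal + is associative but NOT commutative; for finite n>0, n + w = w but w + n stays w+n.
w + (w+3) = (w+w) + 3 = w*2+3.
Result = w*2+3

w*2+3


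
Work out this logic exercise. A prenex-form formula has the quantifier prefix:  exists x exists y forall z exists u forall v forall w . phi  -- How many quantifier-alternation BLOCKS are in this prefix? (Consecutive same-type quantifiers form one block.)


Quantifier-type sequence: E E A E A A  (A=forall, E=exists)
Group into maximal same-type runs:
  Ex2 | Ax1 | Ex1 | Ax2
Number of blocks = 4

4


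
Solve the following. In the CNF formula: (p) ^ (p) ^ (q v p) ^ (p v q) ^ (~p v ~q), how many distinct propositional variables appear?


Identify each variable that appears in the formula.
Variables found: p, q
Count = 2

2


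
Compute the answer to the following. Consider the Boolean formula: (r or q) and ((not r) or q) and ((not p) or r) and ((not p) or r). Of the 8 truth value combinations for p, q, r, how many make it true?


Evaluate all 8 assignments for p, q, r:
p=0, q=0, r=0: 0
p=0, q=0, r=1: 0
p=0, q=1, r=0: 1
p=0, q=1, r=1: 1
p=1, q=0, r=0: 0
p=1, q=0, r=1: 0
p=1, q=1, r=0: 0
p=1, q=1, r=1: 1
Satisfying count = 3

3


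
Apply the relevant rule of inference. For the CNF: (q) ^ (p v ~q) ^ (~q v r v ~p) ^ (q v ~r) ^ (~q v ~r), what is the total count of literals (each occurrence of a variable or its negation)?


Counting literals in each clause:
Clause 1: 1 literal(s)
Clause 2: 2 literal(s)
Clause 3: 3 literal(s)
Clause 4: 2 literal(s)
Clause 5: 2 literal(s)
Total = 10

10


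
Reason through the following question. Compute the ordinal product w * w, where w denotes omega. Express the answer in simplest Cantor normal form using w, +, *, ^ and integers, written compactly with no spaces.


Compute w * w.
Ordinal * is associative and left-distributive over +, but NOT commutative; for finite n>1, n*w = w but w*n stays w*n.
w * w = w^2 by definition.
Result = w^2

w^2


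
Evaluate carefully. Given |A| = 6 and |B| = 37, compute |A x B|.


The Cartesian product A x B contains all ordered pairs (a, b).
|A x B| = |A| * |B| = 6 * 37 = 222

222


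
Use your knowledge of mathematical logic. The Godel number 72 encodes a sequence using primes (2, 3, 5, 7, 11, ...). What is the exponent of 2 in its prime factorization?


Factorize 72 by dividing by 2 repeatedly.
Division steps: 2 divides 72 exactly 3 time(s).
Exponent of 2 = 3

3


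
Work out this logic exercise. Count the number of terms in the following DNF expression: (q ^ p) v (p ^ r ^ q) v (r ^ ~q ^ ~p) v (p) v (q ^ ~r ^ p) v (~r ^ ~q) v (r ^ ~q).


A DNF formula is a disjunction of terms (conjunctions).
Terms are separated by v.
Counting the disjuncts: 7 terms.

7


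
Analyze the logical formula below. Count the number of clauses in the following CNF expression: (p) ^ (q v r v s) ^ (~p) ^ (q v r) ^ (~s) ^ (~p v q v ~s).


A CNF formula is a conjunction of clauses.
Clauses are separated by ^.
Counting the conjuncts: 6 clauses.

6


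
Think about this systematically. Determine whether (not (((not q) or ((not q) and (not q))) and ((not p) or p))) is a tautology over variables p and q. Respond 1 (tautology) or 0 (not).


Check all 4 assignments:
p=0, q=0: 0
p=0, q=1: 1
p=1, q=0: 0
p=1, q=1: 1
Satisfying count = 2/4.
Tautology iff count = 4: no.

0


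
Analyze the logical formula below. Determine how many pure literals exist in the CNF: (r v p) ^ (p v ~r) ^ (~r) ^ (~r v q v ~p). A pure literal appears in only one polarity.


Check each variable for pure literal status:
p: mixed (not pure)
q: pure positive
r: mixed (not pure)
Pure literal count = 1

1


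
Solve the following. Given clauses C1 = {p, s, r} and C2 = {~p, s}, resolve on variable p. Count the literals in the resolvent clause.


Remove p from C1 and ~p from C2.
C1 remainder: {s, r}
C2 remainder: {s}
Union (resolvent): {r, s}
Resolvent has 2 literal(s).

2


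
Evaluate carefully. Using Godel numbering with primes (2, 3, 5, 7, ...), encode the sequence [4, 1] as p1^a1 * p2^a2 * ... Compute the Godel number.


Encode each element as an exponent of the corresponding prime:
  2^4 = 16
  3^1 = 3
Product = 16 * 3 = 48

48


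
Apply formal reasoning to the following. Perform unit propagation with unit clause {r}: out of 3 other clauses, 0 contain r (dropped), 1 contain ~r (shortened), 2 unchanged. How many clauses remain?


Satisfied (removed): 0
Shortened (remain): 1
Unchanged (remain): 2
Remaining = 1 + 2 = 3

3


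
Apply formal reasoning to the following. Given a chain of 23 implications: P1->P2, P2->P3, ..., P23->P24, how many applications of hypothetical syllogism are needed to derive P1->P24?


With 23 implications in a chain connecting 24 propositions:
P1->P2, P2->P3, ..., P23->P24
Steps needed = (number of implications) - 1 = 23 - 1 = 22

22


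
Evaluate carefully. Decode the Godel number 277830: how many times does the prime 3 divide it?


Factorize 277830 by dividing by 3 repeatedly.
Division steps: 3 divides 277830 exactly 4 time(s).
Exponent of 3 = 4

4


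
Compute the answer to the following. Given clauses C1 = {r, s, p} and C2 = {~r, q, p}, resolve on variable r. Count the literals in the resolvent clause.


Remove r from C1 and ~r from C2.
C1 remainder: {s, p}
C2 remainder: {q, p}
Union (resolvent): {p, q, s}
Resolvent has 3 literal(s).

3


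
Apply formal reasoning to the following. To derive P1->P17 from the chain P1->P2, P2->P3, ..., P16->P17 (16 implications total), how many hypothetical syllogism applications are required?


With 16 implications in a chain connecting 17 propositions:
P1->P2, P2->P3, ..., P16->P17
Steps needed = (number of implications) - 1 = 16 - 1 = 15

15


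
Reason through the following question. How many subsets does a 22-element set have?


The power set of a set with n elements has 2^n elements.
|P(S)| = 2^22 = 4194304

4194304


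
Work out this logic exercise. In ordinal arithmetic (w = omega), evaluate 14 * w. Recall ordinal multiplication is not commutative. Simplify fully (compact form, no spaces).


Compute 14 * w.
Ordinal * is associative and left-distributive over +, but NOT commutative; for finite n>1, n*w = w but w*n stays w*n.
For finite n>0, n * w = sup{n*k : k<w} = w. So 14 * w = w.
Result = w

w


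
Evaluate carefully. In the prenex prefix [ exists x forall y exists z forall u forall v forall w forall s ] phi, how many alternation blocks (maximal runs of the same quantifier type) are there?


Quantifier-type sequence: E A E A A A A  (A=forall, E=exists)
Group into maximal same-type runs:
  Ex1 | Ax1 | Ex1 | Ax4
Number of blocks = 4

4


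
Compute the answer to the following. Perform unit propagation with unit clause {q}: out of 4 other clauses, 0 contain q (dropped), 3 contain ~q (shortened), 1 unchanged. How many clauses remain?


Satisfied (removed): 0
Shortened (remain): 3
Unchanged (remain): 1
Remaining = 3 + 1 = 4

4


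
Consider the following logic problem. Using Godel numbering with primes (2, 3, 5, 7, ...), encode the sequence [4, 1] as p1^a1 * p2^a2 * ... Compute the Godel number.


Encode each element as an exponent of the corresponding prime:
  2^4 = 16
  3^1 = 3
Product = 16 * 3 = 48

48


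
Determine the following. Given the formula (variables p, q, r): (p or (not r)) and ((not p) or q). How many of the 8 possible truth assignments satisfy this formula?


Evaluate all 8 assignments for p, q, r:
p=0, q=0, r=0: 1
p=0, q=0, r=1: 0
p=0, q=1, r=0: 1
p=0, q=1, r=1: 0
p=1, q=0, r=0: 0
p=1, q=0, r=1: 0
p=1, q=1, r=0: 1
p=1, q=1, r=1: 1
Satisfying count = 4

4


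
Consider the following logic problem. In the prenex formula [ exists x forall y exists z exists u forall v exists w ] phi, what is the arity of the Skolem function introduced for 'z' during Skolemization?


Quantifier prefix: exists x forall y exists z exists u forall v exists w
'z' is existentially quantified at position 3.
Universal variables preceding it: y
Skolem function arity = 1

1


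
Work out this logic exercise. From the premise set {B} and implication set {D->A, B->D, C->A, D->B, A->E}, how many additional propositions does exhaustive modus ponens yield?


Initial facts: {B}
Apply modus ponens to closure:
  B and B->D  =>  D
  D and D->A  =>  A
  A and A->E  =>  E
Final known: {A, B, D, E}
New propositions: {A, D, E}
Count = 3

3


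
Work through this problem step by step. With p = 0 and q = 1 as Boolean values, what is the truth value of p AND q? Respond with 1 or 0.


p = 0, q = 1
Operation: p AND q
Evaluate: 0 AND 1 = 0

0


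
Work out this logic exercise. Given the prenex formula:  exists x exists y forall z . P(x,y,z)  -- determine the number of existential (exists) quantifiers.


Quantifier prefix: exists x exists y forall z
Mark each quantifier type:
  E E U
Universal count = 1, Existential count = 2
Asked for existential (exists) quantifiers: 2

2


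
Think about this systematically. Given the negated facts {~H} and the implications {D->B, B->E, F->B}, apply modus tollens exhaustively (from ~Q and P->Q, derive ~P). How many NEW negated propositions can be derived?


Initial negated facts: {~H}
Apply modus tollens to closure:
  (no implication fires)
Final negated: {~H}
New negations: {(none)}
Count = 0

0


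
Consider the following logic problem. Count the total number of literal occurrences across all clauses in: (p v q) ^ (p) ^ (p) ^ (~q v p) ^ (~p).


Counting literals in each clause:
Clause 1: 2 literal(s)
Clause 2: 1 literal(s)
Clause 3: 1 literal(s)
Clause 4: 2 literal(s)
Clause 5: 1 literal(s)
Total = 7

7


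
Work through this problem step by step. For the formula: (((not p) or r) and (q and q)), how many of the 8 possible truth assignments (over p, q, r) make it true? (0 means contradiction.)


Check all 8 assignments:
p=0, q=0, r=0: 0
p=0, q=0, r=1: 0
p=0, q=1, r=0: 1
p=0, q=1, r=1: 1
p=1, q=0, r=0: 0
p=1, q=0, r=1: 0
p=1, q=1, r=0: 0
p=1, q=1, r=1: 1
Count of True = 3

3


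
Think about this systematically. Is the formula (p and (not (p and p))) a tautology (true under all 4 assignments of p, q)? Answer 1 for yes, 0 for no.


Check all 4 assignments:
p=0, q=0: 0
p=0, q=1: 0
p=1, q=0: 0
p=1, q=1: 0
Satisfying count = 0/4.
Tautology iff count = 4: no.

0


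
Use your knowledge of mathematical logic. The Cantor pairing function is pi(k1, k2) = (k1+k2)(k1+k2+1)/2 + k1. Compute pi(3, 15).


k1 + k2 = 18
(k1+k2)(k1+k2+1)/2 = 18 * 19 / 2 = 171
pi = 171 + 3 = 174

174


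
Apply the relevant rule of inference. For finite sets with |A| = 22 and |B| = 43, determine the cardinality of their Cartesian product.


The Cartesian product A x B contains all ordered pairs (a, b).
|A x B| = |A| * |B| = 22 * 43 = 946

946


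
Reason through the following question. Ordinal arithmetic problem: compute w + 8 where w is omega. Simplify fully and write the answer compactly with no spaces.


Compute w + 8.
Ordinal + is associative but NOT commutative; for finite n>0, n + w = w but w + n stays w+n.
w + 8 is already in normal form (a successor ordinal beyond w).
Result = w+8

w+8


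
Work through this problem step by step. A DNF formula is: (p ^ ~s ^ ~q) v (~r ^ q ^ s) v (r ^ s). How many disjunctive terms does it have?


A DNF formula is a disjunction of terms (conjunctions).
Terms are separated by v.
Counting the disjuncts: 3 terms.

3


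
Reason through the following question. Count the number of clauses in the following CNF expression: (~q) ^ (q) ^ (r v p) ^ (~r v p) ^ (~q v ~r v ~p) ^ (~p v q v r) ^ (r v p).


A CNF formula is a conjunction of clauses.
Clauses are separated by ^.
Counting the conjuncts: 7 clauses.

7


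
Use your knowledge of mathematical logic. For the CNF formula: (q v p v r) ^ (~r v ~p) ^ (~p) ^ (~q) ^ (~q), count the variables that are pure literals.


Check each variable for pure literal status:
p: mixed (not pure)
q: mixed (not pure)
r: mixed (not pure)
Pure literal count = 0

0


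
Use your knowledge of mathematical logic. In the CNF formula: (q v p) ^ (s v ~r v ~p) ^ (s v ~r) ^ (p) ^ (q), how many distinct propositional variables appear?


Identify each variable that appears in the formula.
Variables found: p, q, r, s
Count = 4

4


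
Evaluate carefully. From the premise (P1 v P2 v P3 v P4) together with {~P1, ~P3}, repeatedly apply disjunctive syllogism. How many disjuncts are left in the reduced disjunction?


Original disjuncts (4): P1, P2, P3, P4
Negated (eliminate): ~P1, ~P3
Remaining disjuncts: P2, P4
Count = 4 - 2 = 2

2


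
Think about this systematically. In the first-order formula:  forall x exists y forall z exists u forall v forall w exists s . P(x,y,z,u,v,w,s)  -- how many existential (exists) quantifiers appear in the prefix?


Quantifier prefix: forall x exists y forall z exists u forall v forall w exists s
Mark each quantifier type:
  U E U E U U E
Universal count = 4, Existential count = 3
Asked for existential (exists) quantifiers: 3

3


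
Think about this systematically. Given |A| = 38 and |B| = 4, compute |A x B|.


The Cartesian product A x B contains all ordered pairs (a, b).
|A x B| = |A| * |B| = 38 * 4 = 152

152


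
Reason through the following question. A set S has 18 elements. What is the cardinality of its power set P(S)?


The power set of a set with n elements has 2^n elements.
|P(S)| = 2^18 = 262144

262144


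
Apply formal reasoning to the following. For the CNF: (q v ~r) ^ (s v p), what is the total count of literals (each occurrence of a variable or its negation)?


Counting literals in each clause:
Clause 1: 2 literal(s)
Clause 2: 2 literal(s)
Total = 4

4


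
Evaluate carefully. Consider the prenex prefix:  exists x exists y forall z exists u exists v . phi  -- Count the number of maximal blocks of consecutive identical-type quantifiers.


Quantifier-type sequence: E E A E E  (A=forall, E=exists)
Group into maximal same-type runs:
  Ex2 | Ax1 | Ex2
Number of blocks = 3

3


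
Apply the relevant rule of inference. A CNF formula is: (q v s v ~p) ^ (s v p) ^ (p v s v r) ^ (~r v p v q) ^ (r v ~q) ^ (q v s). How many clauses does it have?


A CNF formula is a conjunction of clauses.
Clauses are separated by ^.
Counting the conjuncts: 6 clauses.

6


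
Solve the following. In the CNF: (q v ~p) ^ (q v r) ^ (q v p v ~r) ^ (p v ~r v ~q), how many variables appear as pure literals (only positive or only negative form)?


Check each variable for pure literal status:
p: mixed (not pure)
q: mixed (not pure)
r: mixed (not pure)
Pure literal count = 0

0


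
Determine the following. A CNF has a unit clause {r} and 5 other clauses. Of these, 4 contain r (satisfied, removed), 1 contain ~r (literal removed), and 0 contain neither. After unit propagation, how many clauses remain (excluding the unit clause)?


Satisfied (removed): 4
Shortened (remain): 1
Unchanged (remain): 0
Remaining = 1 + 0 = 1

1


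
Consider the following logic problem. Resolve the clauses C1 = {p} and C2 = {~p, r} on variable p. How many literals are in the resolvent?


Remove p from C1 and ~p from C2.
C1 remainder: {}
C2 remainder: {r}
Union (resolvent): {r}
Resolvent has 1 literal(s).

1


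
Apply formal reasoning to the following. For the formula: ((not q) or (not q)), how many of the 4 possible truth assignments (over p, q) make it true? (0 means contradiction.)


Check all 4 assignments:
p=0, q=0: 1
p=0, q=1: 0
p=1, q=0: 1
p=1, q=1: 0
Count of True = 2

2


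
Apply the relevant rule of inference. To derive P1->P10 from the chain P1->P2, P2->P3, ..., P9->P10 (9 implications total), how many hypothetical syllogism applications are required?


With 9 implications in a chain connecting 10 propositions:
P1->P2, P2->P3, ..., P9->P10
Steps needed = (number of implications) - 1 = 9 - 1 = 8

8


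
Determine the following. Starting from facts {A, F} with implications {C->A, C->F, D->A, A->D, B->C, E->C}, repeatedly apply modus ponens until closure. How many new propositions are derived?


Initial facts: {A, F}
Apply modus ponens to closure:
  A and A->D  =>  D
Final known: {A, D, F}
New propositions: {D}
Count = 1

1


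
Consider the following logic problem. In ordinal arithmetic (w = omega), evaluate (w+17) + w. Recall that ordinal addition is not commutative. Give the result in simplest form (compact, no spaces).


Compute (w+17) + w.
Ordinal + is associative but NOT commutative; for finite n>0, n + w = w but w + n stays w+n.
(w+17) + w = w + (17+w) = w + w = w*2 (the finite tail 17 is absorbed by the right w).
Result = w*2

w*2


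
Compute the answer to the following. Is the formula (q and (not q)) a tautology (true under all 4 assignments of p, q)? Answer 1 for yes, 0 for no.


Check all 4 assignments:
p=0, q=0: 0
p=0, q=1: 0
p=1, q=0: 0
p=1, q=1: 0
Satisfying count = 0/4.
Tautology iff count = 4: no.

0


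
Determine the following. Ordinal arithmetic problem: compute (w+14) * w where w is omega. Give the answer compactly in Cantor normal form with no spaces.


Compute (w+14) * w.
Ordinal * is associative and left-distributive over +, but NOT commutative; for finite n>1, n*w = w but w*n stays w*n.
(w+14) * w = sup{(w+14)*k : k<w} = sup{w*k+14} = w^2 (the +14 tail is absorbed in the limit).
Result = w^2

w^2


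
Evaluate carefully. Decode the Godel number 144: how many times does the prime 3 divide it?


Factorize 144 by dividing by 3 repeatedly.
Division steps: 3 divides 144 exactly 2 time(s).
Exponent of 3 = 2

2


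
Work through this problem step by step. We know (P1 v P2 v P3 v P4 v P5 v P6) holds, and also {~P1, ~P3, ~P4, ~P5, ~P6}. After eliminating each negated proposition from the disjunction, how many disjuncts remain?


Original disjuncts (6): P1, P2, P3, P4, P5, P6
Negated (eliminate): ~P1, ~P3, ~P4, ~P5, ~P6
Remaining disjuncts: P2
Count = 6 - 5 = 1

1


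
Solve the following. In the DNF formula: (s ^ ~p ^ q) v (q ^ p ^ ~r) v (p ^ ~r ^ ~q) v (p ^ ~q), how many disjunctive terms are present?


A DNF formula is a disjunction of terms (conjunctions).
Terms are separated by v.
Counting the disjuncts: 4 terms.

4


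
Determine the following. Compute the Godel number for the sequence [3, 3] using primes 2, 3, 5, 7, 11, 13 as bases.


Encode each element as an exponent of the corresponding prime:
  2^3 = 8
  3^3 = 27
Product = 8 * 27 = 216

216


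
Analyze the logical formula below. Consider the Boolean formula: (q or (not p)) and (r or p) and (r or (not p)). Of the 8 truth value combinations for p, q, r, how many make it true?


Evaluate all 8 assignments for p, q, r:
p=0, q=0, r=0: 0
p=0, q=0, r=1: 1
p=0, q=1, r=0: 0
p=0, q=1, r=1: 1
p=1, q=0, r=0: 0
p=1, q=0, r=1: 0
p=1, q=1, r=0: 0
p=1, q=1, r=1: 1
Satisfying count = 3

3


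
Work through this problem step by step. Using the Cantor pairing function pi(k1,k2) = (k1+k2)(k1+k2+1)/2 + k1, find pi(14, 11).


k1 + k2 = 25
(k1+k2)(k1+k2+1)/2 = 25 * 26 / 2 = 325
pi = 325 + 14 = 339

339


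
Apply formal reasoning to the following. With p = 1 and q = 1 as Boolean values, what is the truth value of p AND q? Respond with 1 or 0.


p = 1, q = 1
Operation: p AND q
Evaluate: 1 AND 1 = 1

1


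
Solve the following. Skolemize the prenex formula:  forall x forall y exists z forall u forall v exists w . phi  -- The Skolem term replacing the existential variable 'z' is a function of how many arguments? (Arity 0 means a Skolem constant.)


Quantifier prefix: forall x forall y exists z forall u forall v exists w
'z' is existentially quantified at position 3.
Universal variables preceding it: x, y
Skolem function arity = 2

2


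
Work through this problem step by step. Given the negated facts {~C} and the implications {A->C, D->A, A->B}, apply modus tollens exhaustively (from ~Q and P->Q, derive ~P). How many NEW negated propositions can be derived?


Initial negated facts: {~C}
Apply modus tollens to closure:
  ~C and A->C  =>  ~A
  ~A and D->A  =>  ~D
Final negated: {~A, ~C, ~D}
New negations: {~A, ~D}
Count = 2

2


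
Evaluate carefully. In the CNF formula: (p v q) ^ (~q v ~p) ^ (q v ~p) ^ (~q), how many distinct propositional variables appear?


Identify each variable that appears in the formula.
Variables found: p, q
Count = 2

2


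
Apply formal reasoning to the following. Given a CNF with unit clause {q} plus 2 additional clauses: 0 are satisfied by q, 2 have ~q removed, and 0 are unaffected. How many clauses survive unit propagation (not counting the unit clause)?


Satisfied (removed): 0
Shortened (remain): 2
Unchanged (remain): 0
Remaining = 2 + 0 = 2

2


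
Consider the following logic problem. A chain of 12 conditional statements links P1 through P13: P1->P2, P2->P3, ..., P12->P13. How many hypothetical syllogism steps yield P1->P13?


With 12 implications in a chain connecting 13 propositions:
P1->P2, P2->P3, ..., P12->P13
Steps needed = (number of implications) - 1 = 12 - 1 = 11

11


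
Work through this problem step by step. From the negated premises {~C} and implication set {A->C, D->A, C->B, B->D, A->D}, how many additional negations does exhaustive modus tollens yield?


Initial negated facts: {~C}
Apply modus tollens to closure:
  ~C and A->C  =>  ~A
  ~A and D->A  =>  ~D
  ~D and B->D  =>  ~B
Final negated: {~A, ~B, ~C, ~D}
New negations: {~A, ~B, ~D}
Count = 3

3


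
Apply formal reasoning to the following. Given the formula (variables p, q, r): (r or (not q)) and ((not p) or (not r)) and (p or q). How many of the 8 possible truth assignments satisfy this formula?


Evaluate all 8 assignments for p, q, r:
p=0, q=0, r=0: 0
p=0, q=0, r=1: 0
p=0, q=1, r=0: 0
p=0, q=1, r=1: 1
p=1, q=0, r=0: 1
p=1, q=0, r=1: 0
p=1, q=1, r=0: 0
p=1, q=1, r=1: 0
Satisfying count = 2

2


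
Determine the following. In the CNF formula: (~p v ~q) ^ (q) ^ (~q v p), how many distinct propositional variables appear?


Identify each variable that appears in the formula.
Variables found: p, q
Count = 2

2


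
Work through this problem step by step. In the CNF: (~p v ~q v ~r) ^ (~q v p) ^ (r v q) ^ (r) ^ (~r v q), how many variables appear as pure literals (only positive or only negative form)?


Check each variable for pure literal status:
p: mixed (not pure)
q: mixed (not pure)
r: mixed (not pure)
Pure literal count = 0

0


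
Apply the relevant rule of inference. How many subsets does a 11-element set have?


The power set of a set with n elements has 2^n elements.
|P(S)| = 2^11 = 2048

2048


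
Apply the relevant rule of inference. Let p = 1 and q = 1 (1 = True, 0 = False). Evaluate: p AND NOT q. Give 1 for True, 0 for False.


p = 1, q = 1
Operation: p AND NOT q
Evaluate: 1 AND NOT 1 = 0

0


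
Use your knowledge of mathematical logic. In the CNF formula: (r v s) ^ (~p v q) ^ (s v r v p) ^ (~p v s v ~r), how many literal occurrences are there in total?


Counting literals in each clause:
Clause 1: 2 literal(s)
Clause 2: 2 literal(s)
Clause 3: 3 literal(s)
Clause 4: 3 literal(s)
Total = 10

10


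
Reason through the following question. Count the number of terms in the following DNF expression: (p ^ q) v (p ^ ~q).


A DNF formula is a disjunction of terms (conjunctions).
Terms are separated by v.
Counting the disjuncts: 2 terms.

2


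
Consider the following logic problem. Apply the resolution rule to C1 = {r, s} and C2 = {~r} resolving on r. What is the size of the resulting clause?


Remove r from C1 and ~r from C2.
C1 remainder: {s}
C2 remainder: {}
Union (resolvent): {s}
Resolvent has 1 literal(s).

1


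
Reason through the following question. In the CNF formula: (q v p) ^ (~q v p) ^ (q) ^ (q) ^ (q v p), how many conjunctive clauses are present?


A CNF formula is a conjunction of clauses.
Clauses are separated by ^.
Counting the conjuncts: 5 clauses.

5


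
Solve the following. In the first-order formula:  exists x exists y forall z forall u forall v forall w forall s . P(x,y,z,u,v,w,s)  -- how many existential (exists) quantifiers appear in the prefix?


Quantifier prefix: exists x exists y forall z forall u forall v forall w forall s
Mark each quantifier type:
  E E U U U U U
Universal count = 5, Existential count = 2
Asked for existential (exists) quantifiers: 2

2


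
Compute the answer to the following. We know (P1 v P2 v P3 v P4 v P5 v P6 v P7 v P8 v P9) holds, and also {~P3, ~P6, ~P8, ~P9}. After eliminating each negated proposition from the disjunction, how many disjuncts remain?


Original disjuncts (9): P1, P2, P3, P4, P5, P6, P7, P8, P9
Negated (eliminate): ~P3, ~P6, ~P8, ~P9
Remaining disjuncts: P1, P2, P4, P5, P7
Count = 9 - 4 = 5

5


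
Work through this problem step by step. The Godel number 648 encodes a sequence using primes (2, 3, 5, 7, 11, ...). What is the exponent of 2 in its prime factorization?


Factorize 648 by dividing by 2 repeatedly.
Division steps: 2 divides 648 exactly 3 time(s).
Exponent of 2 = 3

3


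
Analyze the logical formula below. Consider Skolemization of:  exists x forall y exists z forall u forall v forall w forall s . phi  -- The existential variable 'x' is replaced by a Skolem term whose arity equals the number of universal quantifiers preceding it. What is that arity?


Quantifier prefix: exists x forall y exists z forall u forall v forall w forall s
'x' is existentially quantified at position 1.
No universal quantifiers precede it.
Skolem function arity = 0 (a Skolem constant)

0


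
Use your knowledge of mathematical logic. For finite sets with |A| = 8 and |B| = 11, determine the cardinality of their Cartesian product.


The Cartesian product A x B contains all ordered pairs (a, b).
|A x B| = |A| * |B| = 8 * 11 = 88

88


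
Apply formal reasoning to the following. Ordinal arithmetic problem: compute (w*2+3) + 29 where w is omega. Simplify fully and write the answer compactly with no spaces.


Compute (w*2+3) + 29.
Ordinal + is associative but NOT commutative; for finite n>0, n + w = w but w + n stays w+n.
By associativity: (w*2+3) + 29 = w*2 + (3+29) = w*2+32.
Result = w*2+32

w*2+32


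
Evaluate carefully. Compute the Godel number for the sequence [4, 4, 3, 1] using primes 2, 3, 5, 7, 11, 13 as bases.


Encode each element as an exponent of the corresponding prime:
  2^4 = 16
  3^4 = 81
  5^3 = 125
  7^1 = 7
Product = 16 * 81 * 125 * 7 = 1134000

1134000


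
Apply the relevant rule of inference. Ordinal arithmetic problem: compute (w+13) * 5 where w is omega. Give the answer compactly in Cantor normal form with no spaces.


Compute (w+13) * 5.
Ordinal * is associative and left-distributive over +, but NOT commutative; for finite n>1, n*w = w but w*n stays w*n.
(w+13) * 5 = (w+13) repeated 5 times. Each intermediate +13 is absorbed by the following w; only the last survives: w*5+13.
Result = w*5+13

w*5+13


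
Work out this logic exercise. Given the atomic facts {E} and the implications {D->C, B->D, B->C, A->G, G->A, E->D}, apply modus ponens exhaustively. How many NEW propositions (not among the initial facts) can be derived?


Initial facts: {E}
Apply modus ponens to closure:
  E and E->D  =>  D
  D and D->C  =>  C
Final known: {C, D, E}
New propositions: {C, D}
Count = 2

2


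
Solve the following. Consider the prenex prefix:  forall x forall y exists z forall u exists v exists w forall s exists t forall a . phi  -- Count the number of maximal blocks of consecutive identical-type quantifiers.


Quantifier-type sequence: A A E A E E A E A  (A=forall, E=exists)
Group into maximal same-type runs:
  Ax2 | Ex1 | Ax1 | Ex2 | Ax1 | Ex1 | Ax1
Number of blocks = 7

7


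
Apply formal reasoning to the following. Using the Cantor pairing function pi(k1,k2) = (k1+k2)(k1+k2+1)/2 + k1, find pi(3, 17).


k1 + k2 = 20
(k1+k2)(k1+k2+1)/2 = 20 * 21 / 2 = 210
pi = 210 + 3 = 213

213


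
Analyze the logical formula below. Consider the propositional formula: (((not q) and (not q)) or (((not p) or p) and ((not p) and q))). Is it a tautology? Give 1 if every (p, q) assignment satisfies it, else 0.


Check all 4 assignments:
p=0, q=0: 1
p=0, q=1: 1
p=1, q=0: 1
p=1, q=1: 0
Satisfying count = 3/4.
Tautology iff count = 4: no.

0


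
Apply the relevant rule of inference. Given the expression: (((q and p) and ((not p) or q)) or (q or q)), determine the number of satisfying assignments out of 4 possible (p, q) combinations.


Check all 4 assignments:
p=0, q=0: 0
p=0, q=1: 1
p=1, q=0: 0
p=1, q=1: 1
Count of True = 2

2


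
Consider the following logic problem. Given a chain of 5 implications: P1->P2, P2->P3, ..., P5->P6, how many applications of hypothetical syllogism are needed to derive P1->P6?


With 5 implications in a chain connecting 6 propositions:
P1->P2, P2->P3, ..., P5->P6
Steps needed = (number of implications) - 1 = 5 - 1 = 4

4


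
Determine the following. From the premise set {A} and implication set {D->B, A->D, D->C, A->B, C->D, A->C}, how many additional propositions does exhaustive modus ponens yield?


Initial facts: {A}
Apply modus ponens to closure:
  A and A->D  =>  D
  D and D->C  =>  C
  A and A->B  =>  B
Final known: {A, B, C, D}
New propositions: {B, C, D}
Count = 3

3


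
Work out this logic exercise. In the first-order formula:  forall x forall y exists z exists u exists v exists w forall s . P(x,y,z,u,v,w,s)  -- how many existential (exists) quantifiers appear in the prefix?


Quantifier prefix: forall x forall y exists z exists u exists v exists w forall s
Mark each quantifier type:
  U U E E E E U
Universal count = 3, Existential count = 4
Asked for existential (exists) quantifiers: 4

4


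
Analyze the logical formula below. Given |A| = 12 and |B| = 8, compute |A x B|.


The Cartesian product A x B contains all ordered pairs (a, b).
|A x B| = |A| * |B| = 12 * 8 = 96

96


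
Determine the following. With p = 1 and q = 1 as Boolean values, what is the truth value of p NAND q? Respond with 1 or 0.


p = 1, q = 1
Operation: p NAND q
Evaluate: 1 NAND 1 = 0

0


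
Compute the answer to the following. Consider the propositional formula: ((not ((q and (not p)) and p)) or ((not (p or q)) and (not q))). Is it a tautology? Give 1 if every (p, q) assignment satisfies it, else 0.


Check all 4 assignments:
p=0, q=0: 1
p=0, q=1: 1
p=1, q=0: 1
p=1, q=1: 1
Satisfying count = 4/4.
Tautology iff count = 4: yes.

1


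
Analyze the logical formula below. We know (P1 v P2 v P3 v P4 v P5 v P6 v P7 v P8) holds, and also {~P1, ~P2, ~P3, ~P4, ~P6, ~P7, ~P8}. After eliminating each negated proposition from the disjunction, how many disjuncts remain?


Original disjuncts (8): P1, P2, P3, P4, P5, P6, P7, P8
Negated (eliminate): ~P1, ~P2, ~P3, ~P4, ~P6, ~P7, ~P8
Remaining disjuncts: P5
Count = 8 - 7 = 1

1


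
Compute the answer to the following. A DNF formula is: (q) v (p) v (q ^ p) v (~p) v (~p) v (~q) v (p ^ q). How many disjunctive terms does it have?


A DNF formula is a disjunction of terms (conjunctions).
Terms are separated by v.
Counting the disjuncts: 7 terms.

7


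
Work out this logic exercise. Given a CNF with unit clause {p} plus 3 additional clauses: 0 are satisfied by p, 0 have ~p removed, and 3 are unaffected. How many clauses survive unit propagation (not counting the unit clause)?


Satisfied (removed): 0
Shortened (remain): 0
Unchanged (remain): 3
Remaining = 0 + 3 = 3

3


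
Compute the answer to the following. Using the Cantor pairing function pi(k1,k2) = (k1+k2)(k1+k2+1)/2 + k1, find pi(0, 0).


k1 + k2 = 0
(k1+k2)(k1+k2+1)/2 = 0 * 1 / 2 = 0
pi = 0 + 0 = 0

0


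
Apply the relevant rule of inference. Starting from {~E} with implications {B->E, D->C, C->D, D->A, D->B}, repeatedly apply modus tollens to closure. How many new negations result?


Initial negated facts: {~E}
Apply modus tollens to closure:
  ~E and B->E  =>  ~B
  ~B and D->B  =>  ~D
  ~D and C->D  =>  ~C
Final negated: {~B, ~C, ~D, ~E}
New negations: {~B, ~C, ~D}
Count = 3

3


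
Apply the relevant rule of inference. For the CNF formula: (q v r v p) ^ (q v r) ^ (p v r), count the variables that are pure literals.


Check each variable for pure literal status:
p: pure positive
q: pure positive
r: pure positive
Pure literal count = 3

3


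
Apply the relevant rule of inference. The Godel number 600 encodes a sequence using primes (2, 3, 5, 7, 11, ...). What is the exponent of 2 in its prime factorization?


Factorize 600 by dividing by 2 repeatedly.
Division steps: 2 divides 600 exactly 3 time(s).
Exponent of 2 = 3

3


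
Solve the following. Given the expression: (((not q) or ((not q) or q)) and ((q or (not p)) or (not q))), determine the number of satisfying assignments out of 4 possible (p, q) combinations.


Check all 4 assignments:
p=0, q=0: 1
p=0, q=1: 1
p=1, q=0: 1
p=1, q=1: 1
Count of True = 4

4


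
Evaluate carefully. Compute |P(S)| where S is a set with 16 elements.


The power set of a set with n elements has 2^n elements.
|P(S)| = 2^16 = 65536

65536


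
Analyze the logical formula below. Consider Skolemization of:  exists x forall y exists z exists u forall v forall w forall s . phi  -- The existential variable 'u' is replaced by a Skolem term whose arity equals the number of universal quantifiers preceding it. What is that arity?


Quantifier prefix: exists x forall y exists z exists u forall v forall w forall s
'u' is existentially quantified at position 4.
Universal variables preceding it: y
Skolem function arity = 1

1


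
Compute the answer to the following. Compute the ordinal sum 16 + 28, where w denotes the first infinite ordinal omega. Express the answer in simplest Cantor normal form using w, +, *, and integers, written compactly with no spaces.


Compute 16 + 28.
Ordinal + is associative but NOT commutative; for finite n>0, n + w = w but w + n stays w+n.
Both operands finite; ordinal + agrees with natural +: 16 + 28 = 44.
Result = 44

44
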